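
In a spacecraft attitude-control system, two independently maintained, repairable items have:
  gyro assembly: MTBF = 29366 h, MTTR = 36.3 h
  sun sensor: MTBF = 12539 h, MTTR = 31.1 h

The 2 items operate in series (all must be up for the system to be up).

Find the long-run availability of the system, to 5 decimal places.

A(gyro assembly) = MTBF/(MTBF+MTTR) = 29366/(29366+36.3) = 0.998765
A(sun sensor) = MTBF/(MTBF+MTTR) = 12539/(12539+31.1) = 0.997526
Series availability: 0.998765 × 0.997526 = 0.99629

0.99629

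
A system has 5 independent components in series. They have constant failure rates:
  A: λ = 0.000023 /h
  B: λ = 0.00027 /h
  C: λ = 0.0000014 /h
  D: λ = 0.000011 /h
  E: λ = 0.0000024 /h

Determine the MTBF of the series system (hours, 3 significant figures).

3250

Series of exponential components: λ_sys = Σ λ_i
λ_sys = 0.000023 + 0.00027 + 0.0000014 + 0.000011 + 0.0000024 = 3.0780e-04 /h
MTBF = 1 / λ_sys = 3250 h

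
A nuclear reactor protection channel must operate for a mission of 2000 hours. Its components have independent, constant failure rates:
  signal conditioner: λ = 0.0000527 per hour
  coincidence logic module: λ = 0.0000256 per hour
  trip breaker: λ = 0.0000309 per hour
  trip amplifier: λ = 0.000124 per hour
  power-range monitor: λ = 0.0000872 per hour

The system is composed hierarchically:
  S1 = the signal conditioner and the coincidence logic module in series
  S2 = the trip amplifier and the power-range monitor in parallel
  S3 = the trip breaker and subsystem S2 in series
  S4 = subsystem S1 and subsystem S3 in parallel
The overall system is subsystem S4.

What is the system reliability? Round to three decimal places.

R(signal conditioner) = exp(−0.0000527 × 2000) = 0.89996
R(coincidence logic module) = exp(−0.0000256 × 2000) = 0.95009
R(trip breaker) = exp(−0.0000309 × 2000) = 0.94007
R(trip amplifier) = exp(−0.000124 × 2000) = 0.78036
R(power-range monitor) = exp(−0.0000872 × 2000) = 0.83996
Series (signal conditioner and coincidence logic module): 0.89996 × 0.95009 = 0.85504
Parallel (trip amplifier and power-range monitor): 1 − (1 − 0.78036)(1 − 0.83996) = 0.96485
Series (trip breaker and [0.96485]): 0.94007 × 0.96485 = 0.90703
Parallel ([0.85504] and [0.90703]): 1 − (1 − 0.85504)(1 − 0.90703) = 0.987

0.987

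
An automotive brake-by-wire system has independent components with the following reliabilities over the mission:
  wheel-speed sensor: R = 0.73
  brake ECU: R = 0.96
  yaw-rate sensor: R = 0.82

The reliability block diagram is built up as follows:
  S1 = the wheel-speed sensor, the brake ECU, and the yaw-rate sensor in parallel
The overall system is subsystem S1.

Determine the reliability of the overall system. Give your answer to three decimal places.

0.998

Parallel (wheel-speed sensor, brake ECU, and yaw-rate sensor): 1 − (1 − 0.73000)(1 − 0.96000)(1 − 0.82000) = 0.998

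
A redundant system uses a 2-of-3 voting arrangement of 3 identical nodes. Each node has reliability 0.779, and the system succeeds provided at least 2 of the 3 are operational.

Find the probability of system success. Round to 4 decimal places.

0.8751

R = Σ_{i=2}^{3} C(3,i) p^i (1−p)^{3−i} with p = 0.779
C(3,2)·0.779^2·0.221^1 = 0.402336
C(3,3)·0.779^3·0.221^0 = 0.472729
Sum = 0.8751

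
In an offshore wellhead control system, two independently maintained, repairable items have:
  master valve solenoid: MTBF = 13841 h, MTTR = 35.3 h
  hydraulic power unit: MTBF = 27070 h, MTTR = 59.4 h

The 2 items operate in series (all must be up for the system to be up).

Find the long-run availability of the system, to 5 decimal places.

0.99527

A(master valve solenoid) = MTBF/(MTBF+MTTR) = 13841/(13841+35.3) = 0.997456
A(hydraulic power unit) = MTBF/(MTBF+MTTR) = 27070/(27070+59.4) = 0.997810
Series availability: 0.997456 × 0.997810 = 0.99527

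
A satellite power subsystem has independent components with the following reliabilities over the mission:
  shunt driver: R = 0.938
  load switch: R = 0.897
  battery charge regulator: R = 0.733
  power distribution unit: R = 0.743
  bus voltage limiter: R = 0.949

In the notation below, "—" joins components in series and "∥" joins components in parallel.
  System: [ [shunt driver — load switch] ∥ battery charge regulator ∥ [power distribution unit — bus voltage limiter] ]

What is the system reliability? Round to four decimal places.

0.9875

Series (shunt driver and load switch): 0.938000 × 0.897000 = 0.841386
Series (power distribution unit and bus voltage limiter): 0.743000 × 0.949000 = 0.705107
Parallel ([0.841386], battery charge regulator, and [0.705107]): 1 − (1 − 0.841386)(1 − 0.733000)(1 − 0.705107) = 0.9875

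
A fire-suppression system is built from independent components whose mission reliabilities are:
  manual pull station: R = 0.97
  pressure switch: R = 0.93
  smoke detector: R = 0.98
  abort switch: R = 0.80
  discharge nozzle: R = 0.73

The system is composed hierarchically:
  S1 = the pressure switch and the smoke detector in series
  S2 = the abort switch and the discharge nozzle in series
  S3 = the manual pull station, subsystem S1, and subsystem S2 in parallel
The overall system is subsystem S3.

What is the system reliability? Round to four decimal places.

Series (pressure switch and smoke detector): 0.930000 × 0.980000 = 0.911400
Series (abort switch and discharge nozzle): 0.800000 × 0.730000 = 0.584000
Parallel (manual pull station, [0.911400], and [0.584000]): 1 − (1 − 0.970000)(1 − 0.911400)(1 − 0.584000) = 0.9989

0.9989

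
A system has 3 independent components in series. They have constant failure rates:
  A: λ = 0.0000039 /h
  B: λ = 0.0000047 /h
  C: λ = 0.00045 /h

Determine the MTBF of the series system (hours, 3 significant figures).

Series of exponential components: λ_sys = Σ λ_i
λ_sys = 0.0000039 + 0.0000047 + 0.00045 = 4.5860e-04 /h
MTBF = 1 / λ_sys = 2180 h

2180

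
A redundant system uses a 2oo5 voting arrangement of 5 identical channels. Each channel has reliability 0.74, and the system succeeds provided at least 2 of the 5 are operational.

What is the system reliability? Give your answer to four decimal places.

0.9819

R = Σ_{i=2}^{5} C(5,i) p^i (1−p)^{5−i} with p = 0.74
C(5,2)·0.74^2·0.26^3 = 0.096246
C(5,3)·0.74^3·0.26^2 = 0.273931
C(5,4)·0.74^4·0.26^1 = 0.389825
C(5,5)·0.74^5·0.26^0 = 0.221901
Sum = 0.9819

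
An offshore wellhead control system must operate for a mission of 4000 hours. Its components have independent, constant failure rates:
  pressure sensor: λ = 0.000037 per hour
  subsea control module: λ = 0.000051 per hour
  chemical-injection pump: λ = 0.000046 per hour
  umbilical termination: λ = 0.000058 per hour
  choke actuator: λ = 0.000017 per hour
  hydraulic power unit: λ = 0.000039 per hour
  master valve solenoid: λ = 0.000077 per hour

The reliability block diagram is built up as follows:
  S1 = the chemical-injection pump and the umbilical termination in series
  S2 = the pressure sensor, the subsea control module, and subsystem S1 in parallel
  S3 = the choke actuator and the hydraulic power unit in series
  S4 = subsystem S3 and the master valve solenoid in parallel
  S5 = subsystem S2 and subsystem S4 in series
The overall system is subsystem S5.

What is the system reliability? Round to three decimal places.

R(pressure sensor) = exp(−0.000037 × 4000) = 0.86243
R(subsea control module) = exp(−0.000051 × 4000) = 0.81546
R(chemical-injection pump) = exp(−0.000046 × 4000) = 0.83194
R(umbilical termination) = exp(−0.000058 × 4000) = 0.79295
R(choke actuator) = exp(−0.000017 × 4000) = 0.93426
R(hydraulic power unit) = exp(−0.000039 × 4000) = 0.85556
R(master valve solenoid) = exp(−0.000077 × 4000) = 0.73492
Series (chemical-injection pump and umbilical termination): 0.83194 × 0.79295 = 0.65969
Parallel (pressure sensor, subsea control module, and [0.65969]): 1 − (1 − 0.86243)(1 − 0.81546)(1 − 0.65969) = 0.99136
Series (choke actuator and hydraulic power unit): 0.93426 × 0.85556 = 0.79932
Parallel ([0.79932] and master valve solenoid): 1 − (1 − 0.79932)(1 − 0.73492) = 0.94680
Series ([0.99136] and [0.94680]): 0.99136 × 0.94680 = 0.939

0.939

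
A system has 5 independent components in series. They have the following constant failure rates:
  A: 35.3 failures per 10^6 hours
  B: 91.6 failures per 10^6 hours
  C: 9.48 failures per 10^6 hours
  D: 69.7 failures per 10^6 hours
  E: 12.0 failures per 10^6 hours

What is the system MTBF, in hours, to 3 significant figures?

Series of exponential components: λ_sys = Σ λ_i
λ_sys = 0.0000353 + 0.0000916 + 0.00000948 + 0.0000697 + 0.0000120 = 2.1808e-04 /h
MTBF = 1 / λ_sys = 4590 h

4590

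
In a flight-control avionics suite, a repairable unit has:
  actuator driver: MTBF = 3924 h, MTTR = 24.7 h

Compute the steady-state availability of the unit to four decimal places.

0.9937

A(actuator driver) = MTBF/(MTBF+MTTR) = 3924/(3924+24.7) = 0.9937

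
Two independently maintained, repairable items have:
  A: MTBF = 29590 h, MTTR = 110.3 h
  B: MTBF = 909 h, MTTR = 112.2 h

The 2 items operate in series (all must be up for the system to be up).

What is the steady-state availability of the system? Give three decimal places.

0.887

A(A) = MTBF/(MTBF+MTTR) = 29590/(29590+110.3) = 0.996286
A(B) = MTBF/(MTBF+MTTR) = 909/(909+112.2) = 0.890129
Series availability: 0.996286 × 0.890129 = 0.887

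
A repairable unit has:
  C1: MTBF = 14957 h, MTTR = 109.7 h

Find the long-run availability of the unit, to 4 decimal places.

A(C1) = MTBF/(MTBF+MTTR) = 14957/(14957+109.7) = 0.9927

0.9927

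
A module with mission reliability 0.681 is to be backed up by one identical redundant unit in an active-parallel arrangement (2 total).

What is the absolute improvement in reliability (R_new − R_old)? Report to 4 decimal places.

R_before = 0.681
R_after = 1 − (1 − 0.681)^2 = 0.8982
ΔR = 0.8982 − 0.681 = 0.2172

0.2172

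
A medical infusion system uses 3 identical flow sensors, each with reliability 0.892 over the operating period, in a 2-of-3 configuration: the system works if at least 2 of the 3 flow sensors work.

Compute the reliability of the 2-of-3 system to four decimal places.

0.9675

R = Σ_{i=2}^{3} C(3,i) p^i (1−p)^{3−i} with p = 0.892
C(3,2)·0.892^2·0.108^1 = 0.257795
C(3,3)·0.892^3·0.108^0 = 0.709732
Sum = 0.9675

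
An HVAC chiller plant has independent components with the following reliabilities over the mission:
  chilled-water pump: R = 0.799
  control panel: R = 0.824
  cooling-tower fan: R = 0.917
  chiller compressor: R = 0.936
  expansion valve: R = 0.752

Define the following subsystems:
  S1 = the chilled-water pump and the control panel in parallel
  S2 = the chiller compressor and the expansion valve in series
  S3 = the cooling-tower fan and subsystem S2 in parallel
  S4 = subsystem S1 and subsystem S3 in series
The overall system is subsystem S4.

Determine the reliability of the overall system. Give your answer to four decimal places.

Parallel (chilled-water pump and control panel): 1 − (1 − 0.799000)(1 − 0.824000) = 0.964624
Series (chiller compressor and expansion valve): 0.936000 × 0.752000 = 0.703872
Parallel (cooling-tower fan and [0.703872]): 1 − (1 − 0.917000)(1 − 0.703872) = 0.975421
Series ([0.964624] and [0.975421]): 0.964624 × 0.975421 = 0.9409

0.9409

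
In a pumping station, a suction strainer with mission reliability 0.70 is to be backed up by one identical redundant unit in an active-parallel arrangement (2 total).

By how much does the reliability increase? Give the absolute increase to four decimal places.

0.2100

R_before = 0.70
R_after = 1 − (1 − 0.70)^2 = 0.9100
ΔR = 0.9100 − 0.70 = 0.2100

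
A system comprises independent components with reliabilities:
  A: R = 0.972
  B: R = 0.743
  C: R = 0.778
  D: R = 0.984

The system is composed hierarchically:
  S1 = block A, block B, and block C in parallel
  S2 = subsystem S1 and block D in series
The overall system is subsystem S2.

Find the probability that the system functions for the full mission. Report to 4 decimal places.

Parallel (A, B, and C): 1 − (1 − 0.972000)(1 − 0.743000)(1 − 0.778000) = 0.998402
Series ([0.998402] and D): 0.998402 × 0.984000 = 0.9824

0.9824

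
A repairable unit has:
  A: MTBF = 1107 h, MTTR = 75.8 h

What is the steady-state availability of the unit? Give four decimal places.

0.9359

A(A) = MTBF/(MTBF+MTTR) = 1107/(1107+75.8) = 0.9359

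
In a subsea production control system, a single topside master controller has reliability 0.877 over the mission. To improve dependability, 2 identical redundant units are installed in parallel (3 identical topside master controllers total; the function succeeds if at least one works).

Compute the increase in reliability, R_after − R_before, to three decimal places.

0.121

R_before = 0.877
R_after = 1 − (1 − 0.877)^3 = 0.998
ΔR = 0.998 − 0.877 = 0.121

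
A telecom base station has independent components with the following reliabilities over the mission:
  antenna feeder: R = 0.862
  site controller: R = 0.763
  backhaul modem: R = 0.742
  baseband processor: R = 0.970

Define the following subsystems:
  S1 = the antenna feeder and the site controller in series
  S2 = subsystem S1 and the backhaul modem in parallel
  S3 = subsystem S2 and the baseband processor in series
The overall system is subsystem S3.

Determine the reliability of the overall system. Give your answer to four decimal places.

Series (antenna feeder and site controller): 0.862000 × 0.763000 = 0.657706
Parallel ([0.657706] and backhaul modem): 1 − (1 − 0.657706)(1 − 0.742000) = 0.911688
Series ([0.911688] and baseband processor): 0.911688 × 0.970000 = 0.8843

0.8843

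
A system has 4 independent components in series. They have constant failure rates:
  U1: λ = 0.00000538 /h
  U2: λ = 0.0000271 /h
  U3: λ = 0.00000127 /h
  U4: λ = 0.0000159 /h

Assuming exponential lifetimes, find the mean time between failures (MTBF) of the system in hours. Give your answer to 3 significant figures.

Series of exponential components: λ_sys = Σ λ_i
λ_sys = 0.00000538 + 0.0000271 + 0.00000127 + 0.0000159 = 4.9650e-05 /h
MTBF = 1 / λ_sys = 20100 h

20100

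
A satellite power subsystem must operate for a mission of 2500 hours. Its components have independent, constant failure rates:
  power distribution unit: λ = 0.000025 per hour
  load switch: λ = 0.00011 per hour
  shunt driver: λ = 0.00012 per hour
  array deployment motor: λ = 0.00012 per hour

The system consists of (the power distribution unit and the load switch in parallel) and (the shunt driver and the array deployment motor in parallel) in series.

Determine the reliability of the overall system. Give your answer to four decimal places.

0.9192

R(power distribution unit) = exp(−0.000025 × 2500) = 0.939413
R(load switch) = exp(−0.00011 × 2500) = 0.759572
R(shunt driver) = exp(−0.00012 × 2500) = 0.740818
R(array deployment motor) = exp(−0.00012 × 2500) = 0.740818
Parallel (power distribution unit and load switch): 1 − (1 − 0.939413)(1 − 0.759572) = 0.985433
Parallel (shunt driver and array deployment motor): 1 − (1 − 0.740818)(1 − 0.740818) = 0.932825
Series ([0.985433] and [0.932825]): 0.985433 × 0.932825 = 0.9192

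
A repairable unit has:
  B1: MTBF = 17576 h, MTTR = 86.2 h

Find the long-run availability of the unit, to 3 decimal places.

0.995

A(B1) = MTBF/(MTBF+MTTR) = 17576/(17576+86.2) = 0.995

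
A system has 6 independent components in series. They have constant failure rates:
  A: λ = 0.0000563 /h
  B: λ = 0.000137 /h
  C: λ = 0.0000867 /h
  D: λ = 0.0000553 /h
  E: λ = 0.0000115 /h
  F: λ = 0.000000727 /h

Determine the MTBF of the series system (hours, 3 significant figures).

Series of exponential components: λ_sys = Σ λ_i
λ_sys = 0.0000563 + 0.000137 + 0.0000867 + 0.0000553 + 0.0000115 + 0.000000727 = 3.4753e-04 /h
MTBF = 1 / λ_sys = 2880 h

2880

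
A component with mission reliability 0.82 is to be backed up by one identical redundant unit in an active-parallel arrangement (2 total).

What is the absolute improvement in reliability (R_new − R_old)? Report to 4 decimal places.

0.1476

R_before = 0.82
R_after = 1 − (1 − 0.82)^2 = 0.9676
ΔR = 0.9676 − 0.82 = 0.1476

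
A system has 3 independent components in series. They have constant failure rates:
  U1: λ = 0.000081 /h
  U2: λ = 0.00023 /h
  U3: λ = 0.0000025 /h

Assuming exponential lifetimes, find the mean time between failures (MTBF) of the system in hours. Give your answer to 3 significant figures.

3190

Series of exponential components: λ_sys = Σ λ_i
λ_sys = 0.000081 + 0.00023 + 0.0000025 = 3.1350e-04 /h
MTBF = 1 / λ_sys = 3190 h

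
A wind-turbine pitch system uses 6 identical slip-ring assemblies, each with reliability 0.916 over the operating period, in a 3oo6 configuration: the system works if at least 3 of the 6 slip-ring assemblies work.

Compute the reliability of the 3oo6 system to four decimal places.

R = Σ_{i=3}^{6} C(6,i) p^i (1−p)^{6−i} with p = 0.916
C(6,3)·0.916^3·0.084^3 = 0.009111
C(6,4)·0.916^4·0.084^2 = 0.074513
C(6,5)·0.916^5·0.084^1 = 0.325018
C(6,6)·0.916^6·0.084^0 = 0.590708
Sum = 0.9994

0.9994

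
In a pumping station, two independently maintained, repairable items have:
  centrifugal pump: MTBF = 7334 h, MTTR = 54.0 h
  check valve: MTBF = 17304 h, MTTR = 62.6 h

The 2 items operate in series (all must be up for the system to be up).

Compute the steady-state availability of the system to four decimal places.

0.9891

A(centrifugal pump) = MTBF/(MTBF+MTTR) = 7334/(7334+54.0) = 0.992691
A(check valve) = MTBF/(MTBF+MTTR) = 17304/(17304+62.6) = 0.996395
Series availability: 0.992691 × 0.996395 = 0.9891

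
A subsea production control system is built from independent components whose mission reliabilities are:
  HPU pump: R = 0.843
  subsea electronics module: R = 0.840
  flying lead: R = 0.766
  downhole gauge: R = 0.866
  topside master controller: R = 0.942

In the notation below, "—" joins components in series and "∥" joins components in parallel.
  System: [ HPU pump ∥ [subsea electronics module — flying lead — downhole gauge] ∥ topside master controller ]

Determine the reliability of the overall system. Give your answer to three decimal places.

0.996

Series (subsea electronics module, flying lead, and downhole gauge): 0.84000 × 0.76600 × 0.86600 = 0.55722
Parallel (HPU pump, [0.55722], and topside master controller): 1 − (1 − 0.84300)(1 − 0.55722)(1 − 0.94200) = 0.996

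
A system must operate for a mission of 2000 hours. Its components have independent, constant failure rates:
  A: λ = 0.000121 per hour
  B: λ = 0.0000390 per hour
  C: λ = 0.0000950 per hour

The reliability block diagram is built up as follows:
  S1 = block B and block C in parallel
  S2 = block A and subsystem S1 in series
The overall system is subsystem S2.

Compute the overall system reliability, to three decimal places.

0.775

R(A) = exp(−0.000121 × 2000) = 0.78506
R(B) = exp(−0.0000390 × 2000) = 0.92496
R(C) = exp(−0.0000950 × 2000) = 0.82696
Parallel (B and C): 1 − (1 − 0.92496)(1 − 0.82696) = 0.98702
Series (A and [0.98702]): 0.78506 × 0.98702 = 0.775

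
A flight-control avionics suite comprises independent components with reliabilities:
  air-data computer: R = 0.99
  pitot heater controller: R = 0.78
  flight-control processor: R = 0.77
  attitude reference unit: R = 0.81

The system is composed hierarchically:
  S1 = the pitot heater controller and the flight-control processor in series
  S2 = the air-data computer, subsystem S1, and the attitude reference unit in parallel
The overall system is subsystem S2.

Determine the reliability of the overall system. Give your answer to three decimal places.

Series (pitot heater controller and flight-control processor): 0.78000 × 0.77000 = 0.60060
Parallel (air-data computer, [0.60060], and attitude reference unit): 1 − (1 − 0.99000)(1 − 0.60060)(1 − 0.81000) = 0.999

0.999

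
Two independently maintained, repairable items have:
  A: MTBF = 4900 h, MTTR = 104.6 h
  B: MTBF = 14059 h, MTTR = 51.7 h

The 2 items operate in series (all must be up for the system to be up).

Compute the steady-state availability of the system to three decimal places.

0.976

A(A) = MTBF/(MTBF+MTTR) = 4900/(4900+104.6) = 0.979099
A(B) = MTBF/(MTBF+MTTR) = 14059/(14059+51.7) = 0.996336
Series availability: 0.979099 × 0.996336 = 0.976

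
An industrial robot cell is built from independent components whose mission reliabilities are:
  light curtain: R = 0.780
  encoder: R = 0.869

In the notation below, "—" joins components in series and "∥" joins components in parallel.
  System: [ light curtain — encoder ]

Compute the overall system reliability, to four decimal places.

Series (light curtain and encoder): 0.780000 × 0.869000 = 0.6778

0.6778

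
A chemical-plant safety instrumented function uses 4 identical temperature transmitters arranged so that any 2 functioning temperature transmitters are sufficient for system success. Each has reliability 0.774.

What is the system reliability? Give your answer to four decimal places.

0.9617

R = Σ_{i=2}^{4} C(4,i) p^i (1−p)^{4−i} with p = 0.774
C(4,2)·0.774^2·0.226^2 = 0.183590
C(4,3)·0.774^3·0.226^1 = 0.419171
C(4,4)·0.774^4·0.226^0 = 0.358892
Sum = 0.9617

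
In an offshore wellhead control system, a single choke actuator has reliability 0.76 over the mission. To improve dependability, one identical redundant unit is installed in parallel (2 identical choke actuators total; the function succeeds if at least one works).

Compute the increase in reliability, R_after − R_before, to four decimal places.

R_before = 0.76
R_after = 1 − (1 − 0.76)^2 = 0.9424
ΔR = 0.9424 − 0.76 = 0.1824

0.1824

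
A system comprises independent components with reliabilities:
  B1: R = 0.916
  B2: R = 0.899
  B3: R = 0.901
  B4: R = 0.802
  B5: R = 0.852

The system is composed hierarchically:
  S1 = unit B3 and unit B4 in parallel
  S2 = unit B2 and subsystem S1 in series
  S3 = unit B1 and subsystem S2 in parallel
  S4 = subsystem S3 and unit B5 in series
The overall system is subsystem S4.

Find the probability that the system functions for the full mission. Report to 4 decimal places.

0.8435

Parallel (B3 and B4): 1 − (1 − 0.901000)(1 − 0.802000) = 0.980398
Series (B2 and [0.980398]): 0.899000 × 0.980398 = 0.881378
Parallel (B1 and [0.881378]): 1 − (1 − 0.916000)(1 − 0.881378) = 0.990036
Series ([0.990036] and B5): 0.990036 × 0.852000 = 0.8435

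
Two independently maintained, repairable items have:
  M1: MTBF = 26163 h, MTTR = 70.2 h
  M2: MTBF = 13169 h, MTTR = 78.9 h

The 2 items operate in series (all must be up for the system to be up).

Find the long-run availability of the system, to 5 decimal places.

0.99138

A(M1) = MTBF/(MTBF+MTTR) = 26163/(26163+70.2) = 0.997324
A(M2) = MTBF/(MTBF+MTTR) = 13169/(13169+78.9) = 0.994044
Series availability: 0.997324 × 0.994044 = 0.99138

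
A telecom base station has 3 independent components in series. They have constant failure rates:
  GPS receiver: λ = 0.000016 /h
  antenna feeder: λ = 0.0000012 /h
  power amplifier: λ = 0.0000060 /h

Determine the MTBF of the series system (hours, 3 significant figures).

Series of exponential components: λ_sys = Σ λ_i
λ_sys = 0.000016 + 0.0000012 + 0.0000060 = 2.3200e-05 /h
MTBF = 1 / λ_sys = 43100 h

43100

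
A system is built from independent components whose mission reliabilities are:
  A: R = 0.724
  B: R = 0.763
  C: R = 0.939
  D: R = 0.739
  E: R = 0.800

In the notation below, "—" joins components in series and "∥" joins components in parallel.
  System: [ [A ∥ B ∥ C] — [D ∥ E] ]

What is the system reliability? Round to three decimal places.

0.944

Parallel (A, B, and C): 1 − (1 − 0.72400)(1 − 0.76300)(1 − 0.93900) = 0.99601
Parallel (D and E): 1 − (1 − 0.73900)(1 − 0.80000) = 0.94780
Series ([0.99601] and [0.94780]): 0.99601 × 0.94780 = 0.944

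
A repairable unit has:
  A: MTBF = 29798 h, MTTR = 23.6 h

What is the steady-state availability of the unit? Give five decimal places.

0.99921

A(A) = MTBF/(MTBF+MTTR) = 29798/(29798+23.6) = 0.99921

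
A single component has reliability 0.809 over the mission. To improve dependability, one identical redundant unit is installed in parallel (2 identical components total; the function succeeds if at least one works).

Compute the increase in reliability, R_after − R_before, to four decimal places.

R_before = 0.809
R_after = 1 − (1 − 0.809)^2 = 0.9635
ΔR = 0.9635 − 0.809 = 0.1545

0.1545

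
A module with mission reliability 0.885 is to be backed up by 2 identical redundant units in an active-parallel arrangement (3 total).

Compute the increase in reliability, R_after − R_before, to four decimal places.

0.1135

R_before = 0.885
R_after = 1 − (1 − 0.885)^3 = 0.9985
ΔR = 0.9985 − 0.885 = 0.1135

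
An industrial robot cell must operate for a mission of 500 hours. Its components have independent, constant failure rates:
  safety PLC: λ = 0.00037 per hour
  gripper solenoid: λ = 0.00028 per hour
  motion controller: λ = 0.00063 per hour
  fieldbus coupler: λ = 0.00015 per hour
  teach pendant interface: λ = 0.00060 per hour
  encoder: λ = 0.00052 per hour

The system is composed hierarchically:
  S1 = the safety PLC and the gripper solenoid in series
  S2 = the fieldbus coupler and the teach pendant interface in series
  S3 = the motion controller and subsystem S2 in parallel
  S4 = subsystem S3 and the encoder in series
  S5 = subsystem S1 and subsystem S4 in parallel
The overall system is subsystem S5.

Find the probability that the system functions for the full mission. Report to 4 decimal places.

R(safety PLC) = exp(−0.00037 × 500) = 0.831104
R(gripper solenoid) = exp(−0.00028 × 500) = 0.869358
R(motion controller) = exp(−0.00063 × 500) = 0.729789
R(fieldbus coupler) = exp(−0.00015 × 500) = 0.927743
R(teach pendant interface) = exp(−0.00060 × 500) = 0.740818
R(encoder) = exp(−0.00052 × 500) = 0.771052
Series (safety PLC and gripper solenoid): 0.831104 × 0.869358 = 0.722527
Series (fieldbus coupler and teach pendant interface): 0.927743 × 0.740818 = 0.687289
Parallel (motion controller and [0.687289]): 1 − (1 − 0.729789)(1 − 0.687289) = 0.915502
Series ([0.915502] and encoder): 0.915502 × 0.771052 = 0.705900
Parallel ([0.722527] and [0.705900]): 1 − (1 − 0.722527)(1 − 0.705900) = 0.9184

0.9184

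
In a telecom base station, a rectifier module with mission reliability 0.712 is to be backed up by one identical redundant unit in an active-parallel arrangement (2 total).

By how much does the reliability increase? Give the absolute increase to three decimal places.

R_before = 0.712
R_after = 1 − (1 − 0.712)^2 = 0.917
ΔR = 0.917 − 0.712 = 0.205

0.205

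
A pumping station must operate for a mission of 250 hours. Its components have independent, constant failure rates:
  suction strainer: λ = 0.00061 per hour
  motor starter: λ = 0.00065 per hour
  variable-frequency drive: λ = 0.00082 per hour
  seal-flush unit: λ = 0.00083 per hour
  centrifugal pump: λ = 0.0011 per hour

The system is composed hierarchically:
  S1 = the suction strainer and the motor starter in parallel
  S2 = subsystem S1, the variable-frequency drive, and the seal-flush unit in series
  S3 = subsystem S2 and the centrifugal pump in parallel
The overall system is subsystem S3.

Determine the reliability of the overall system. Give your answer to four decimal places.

R(suction strainer) = exp(−0.00061 × 250) = 0.858559
R(motor starter) = exp(−0.00065 × 250) = 0.850016
R(variable-frequency drive) = exp(−0.00082 × 250) = 0.814647
R(seal-flush unit) = exp(−0.00083 × 250) = 0.812613
R(centrifugal pump) = exp(−0.0011 × 250) = 0.759572
Parallel (suction strainer and motor starter): 1 − (1 − 0.858559)(1 − 0.850016) = 0.978786
Series ([0.978786], variable-frequency drive, and seal-flush unit): 0.978786 × 0.814647 × 0.812613 = 0.647949
Parallel ([0.647949] and centrifugal pump): 1 − (1 − 0.647949)(1 − 0.759572) = 0.9154

0.9154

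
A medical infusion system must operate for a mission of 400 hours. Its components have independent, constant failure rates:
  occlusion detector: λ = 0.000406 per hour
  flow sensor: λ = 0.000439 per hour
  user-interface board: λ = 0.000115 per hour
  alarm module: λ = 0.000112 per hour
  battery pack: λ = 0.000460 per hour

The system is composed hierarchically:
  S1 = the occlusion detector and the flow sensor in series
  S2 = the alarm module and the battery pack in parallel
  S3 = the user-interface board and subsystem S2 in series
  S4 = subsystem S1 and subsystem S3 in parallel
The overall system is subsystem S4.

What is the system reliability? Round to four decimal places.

R(occlusion detector) = exp(−0.000406 × 400) = 0.850101
R(flow sensor) = exp(−0.000439 × 400) = 0.838953
R(user-interface board) = exp(−0.000115 × 400) = 0.955042
R(alarm module) = exp(−0.000112 × 400) = 0.956189
R(battery pack) = exp(−0.000460 × 400) = 0.831936
Series (occlusion detector and flow sensor): 0.850101 × 0.838953 = 0.713195
Parallel (alarm module and battery pack): 1 − (1 − 0.956189)(1 − 0.831936) = 0.992637
Series (user-interface board and [0.992637]): 0.955042 × 0.992637 = 0.948010
Parallel ([0.713195] and [0.948010]): 1 − (1 − 0.713195)(1 − 0.948010) = 0.9851

0.9851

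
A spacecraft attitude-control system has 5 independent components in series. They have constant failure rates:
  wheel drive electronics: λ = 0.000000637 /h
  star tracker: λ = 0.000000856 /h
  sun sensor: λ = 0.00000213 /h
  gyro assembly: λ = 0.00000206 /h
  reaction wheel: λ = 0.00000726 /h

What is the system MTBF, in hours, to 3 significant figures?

77300

Series of exponential components: λ_sys = Σ λ_i
λ_sys = 0.000000637 + 0.000000856 + 0.00000213 + 0.00000206 + 0.00000726 = 1.2943e-05 /h
MTBF = 1 / λ_sys = 77300 h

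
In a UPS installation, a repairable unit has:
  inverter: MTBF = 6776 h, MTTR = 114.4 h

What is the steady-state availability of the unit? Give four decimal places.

A(inverter) = MTBF/(MTBF+MTTR) = 6776/(6776+114.4) = 0.9834

0.9834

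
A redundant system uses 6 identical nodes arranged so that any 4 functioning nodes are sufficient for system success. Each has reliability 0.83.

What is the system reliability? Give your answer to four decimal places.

0.9345

R = Σ_{i=4}^{6} C(6,i) p^i (1−p)^{6−i} with p = 0.83
C(6,4)·0.83^4·0.17^2 = 0.205732
C(6,5)·0.83^5·0.17^1 = 0.401782
C(6,6)·0.83^6·0.17^0 = 0.326940
Sum = 0.9345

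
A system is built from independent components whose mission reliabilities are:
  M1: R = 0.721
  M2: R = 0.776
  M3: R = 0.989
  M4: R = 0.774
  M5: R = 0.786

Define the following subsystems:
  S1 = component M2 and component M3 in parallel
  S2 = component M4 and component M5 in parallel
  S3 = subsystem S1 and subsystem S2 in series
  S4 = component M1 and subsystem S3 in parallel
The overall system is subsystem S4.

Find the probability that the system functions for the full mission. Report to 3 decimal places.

Parallel (M2 and M3): 1 − (1 − 0.77600)(1 − 0.98900) = 0.99754
Parallel (M4 and M5): 1 − (1 − 0.77400)(1 − 0.78600) = 0.95164
Series ([0.99754] and [0.95164]): 0.99754 × 0.95164 = 0.94930
Parallel (M1 and [0.94930]): 1 − (1 − 0.72100)(1 − 0.94930) = 0.986

0.986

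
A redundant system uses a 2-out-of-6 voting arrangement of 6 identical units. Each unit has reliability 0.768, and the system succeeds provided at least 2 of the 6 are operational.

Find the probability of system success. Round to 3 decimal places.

R = Σ_{i=2}^{6} C(6,i) p^i (1−p)^{6−i} with p = 0.768
C(6,2)·0.768^2·0.232^4 = 0.02563
C(6,3)·0.768^3·0.232^3 = 0.11313
C(6,4)·0.768^4·0.232^2 = 0.28087
C(6,5)·0.768^5·0.232^1 = 0.37192
C(6,6)·0.768^6·0.232^0 = 0.20520
Sum = 0.997

0.997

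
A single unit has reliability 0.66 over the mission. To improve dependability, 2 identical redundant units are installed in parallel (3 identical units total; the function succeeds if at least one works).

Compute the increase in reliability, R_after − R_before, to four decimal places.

R_before = 0.66
R_after = 1 − (1 − 0.66)^3 = 0.9607
ΔR = 0.9607 − 0.66 = 0.3007

0.3007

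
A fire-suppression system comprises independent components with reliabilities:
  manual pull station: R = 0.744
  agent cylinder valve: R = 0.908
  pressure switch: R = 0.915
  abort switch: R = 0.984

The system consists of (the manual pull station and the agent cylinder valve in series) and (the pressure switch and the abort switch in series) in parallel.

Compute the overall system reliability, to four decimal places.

0.9677

Series (manual pull station and agent cylinder valve): 0.744000 × 0.908000 = 0.675552
Series (pressure switch and abort switch): 0.915000 × 0.984000 = 0.900360
Parallel ([0.675552] and [0.900360]): 1 − (1 − 0.675552)(1 − 0.900360) = 0.9677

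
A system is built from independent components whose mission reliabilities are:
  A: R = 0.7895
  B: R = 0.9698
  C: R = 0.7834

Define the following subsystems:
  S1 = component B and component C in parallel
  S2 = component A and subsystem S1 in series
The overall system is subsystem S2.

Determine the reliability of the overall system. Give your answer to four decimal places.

Parallel (B and C): 1 − (1 − 0.969800)(1 − 0.783400) = 0.993459
Series (A and [0.993459]): 0.789500 × 0.993459 = 0.7843

0.7843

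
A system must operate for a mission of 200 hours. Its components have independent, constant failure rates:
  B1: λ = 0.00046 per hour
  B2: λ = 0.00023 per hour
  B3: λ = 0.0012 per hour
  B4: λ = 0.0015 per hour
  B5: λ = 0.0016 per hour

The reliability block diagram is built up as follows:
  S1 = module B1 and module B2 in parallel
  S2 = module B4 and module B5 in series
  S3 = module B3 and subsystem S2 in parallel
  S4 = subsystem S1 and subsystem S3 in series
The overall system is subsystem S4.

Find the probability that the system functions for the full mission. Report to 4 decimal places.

R(B1) = exp(−0.00046 × 200) = 0.912105
R(B2) = exp(−0.00023 × 200) = 0.955042
R(B3) = exp(−0.0012 × 200) = 0.786628
R(B4) = exp(−0.0015 × 200) = 0.740818
R(B5) = exp(−0.0016 × 200) = 0.726149
Parallel (B1 and B2): 1 − (1 − 0.912105)(1 − 0.955042) = 0.996048
Series (B4 and B5): 0.740818 × 0.726149 = 0.537944
Parallel (B3 and [0.537944]): 1 − (1 − 0.786628)(1 − 0.537944) = 0.901410
Series ([0.996048] and [0.901410]): 0.996048 × 0.901410 = 0.8978

0.8978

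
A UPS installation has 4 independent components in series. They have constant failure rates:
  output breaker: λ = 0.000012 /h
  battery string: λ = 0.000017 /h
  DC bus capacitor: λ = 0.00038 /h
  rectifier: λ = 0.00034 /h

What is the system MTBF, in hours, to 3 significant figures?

Series of exponential components: λ_sys = Σ λ_i
λ_sys = 0.000012 + 0.000017 + 0.00038 + 0.00034 = 7.4900e-04 /h
MTBF = 1 / λ_sys = 1340 h

1340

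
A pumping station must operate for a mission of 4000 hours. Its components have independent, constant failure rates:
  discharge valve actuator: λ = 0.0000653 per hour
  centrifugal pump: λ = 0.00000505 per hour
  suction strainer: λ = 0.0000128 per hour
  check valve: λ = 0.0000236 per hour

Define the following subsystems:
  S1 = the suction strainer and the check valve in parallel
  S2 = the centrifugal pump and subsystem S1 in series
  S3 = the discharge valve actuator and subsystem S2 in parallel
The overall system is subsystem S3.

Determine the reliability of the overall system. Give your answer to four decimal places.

R(discharge valve actuator) = exp(−0.0000653 × 4000) = 0.770127
R(centrifugal pump) = exp(−0.00000505 × 4000) = 0.980003
R(suction strainer) = exp(−0.0000128 × 4000) = 0.950089
R(check valve) = exp(−0.0000236 × 4000) = 0.909919
Parallel (suction strainer and check valve): 1 − (1 − 0.950089)(1 − 0.909919) = 0.995504
Series (centrifugal pump and [0.995504]): 0.980003 × 0.995504 = 0.975597
Parallel (discharge valve actuator and [0.975597]): 1 − (1 − 0.770127)(1 − 0.975597) = 0.9944

0.9944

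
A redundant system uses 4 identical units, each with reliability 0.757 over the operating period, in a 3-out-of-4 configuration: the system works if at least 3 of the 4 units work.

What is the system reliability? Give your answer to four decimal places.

R = Σ_{i=3}^{4} C(4,i) p^i (1−p)^{4−i} with p = 0.757
C(4,3)·0.757^3·0.243^1 = 0.421652
C(4,4)·0.757^4·0.243^0 = 0.328385
Sum = 0.7500

0.7500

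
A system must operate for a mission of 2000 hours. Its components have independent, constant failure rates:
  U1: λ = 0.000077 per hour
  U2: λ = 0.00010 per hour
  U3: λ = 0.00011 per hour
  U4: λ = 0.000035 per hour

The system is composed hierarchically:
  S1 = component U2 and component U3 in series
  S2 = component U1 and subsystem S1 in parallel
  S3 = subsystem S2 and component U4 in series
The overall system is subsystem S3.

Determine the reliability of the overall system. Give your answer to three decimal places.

0.887

R(U1) = exp(−0.000077 × 2000) = 0.85727
R(U2) = exp(−0.00010 × 2000) = 0.81873
R(U3) = exp(−0.00011 × 2000) = 0.80252
R(U4) = exp(−0.000035 × 2000) = 0.93239
Series (U2 and U3): 0.81873 × 0.80252 = 0.65705
Parallel (U1 and [0.65705]): 1 − (1 − 0.85727)(1 − 0.65705) = 0.95105
Series ([0.95105] and U4): 0.95105 × 0.93239 = 0.887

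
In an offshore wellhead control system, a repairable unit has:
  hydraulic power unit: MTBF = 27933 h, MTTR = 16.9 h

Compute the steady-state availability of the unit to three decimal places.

0.999

A(hydraulic power unit) = MTBF/(MTBF+MTTR) = 27933/(27933+16.9) = 0.999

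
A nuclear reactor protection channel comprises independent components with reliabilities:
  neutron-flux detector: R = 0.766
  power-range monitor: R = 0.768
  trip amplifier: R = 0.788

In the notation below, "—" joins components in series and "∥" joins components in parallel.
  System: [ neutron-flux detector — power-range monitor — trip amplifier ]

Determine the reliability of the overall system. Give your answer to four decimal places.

0.4636

Series (neutron-flux detector, power-range monitor, and trip amplifier): 0.766000 × 0.768000 × 0.788000 = 0.4636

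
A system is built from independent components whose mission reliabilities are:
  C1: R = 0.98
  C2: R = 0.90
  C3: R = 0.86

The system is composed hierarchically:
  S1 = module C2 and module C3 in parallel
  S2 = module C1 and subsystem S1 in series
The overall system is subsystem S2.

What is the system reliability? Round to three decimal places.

0.966

Parallel (C2 and C3): 1 − (1 − 0.90000)(1 − 0.86000) = 0.98600
Series (C1 and [0.98600]): 0.98000 × 0.98600 = 0.966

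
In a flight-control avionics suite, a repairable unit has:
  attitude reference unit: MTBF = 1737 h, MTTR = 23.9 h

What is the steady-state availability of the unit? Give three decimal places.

A(attitude reference unit) = MTBF/(MTBF+MTTR) = 1737/(1737+23.9) = 0.986

0.986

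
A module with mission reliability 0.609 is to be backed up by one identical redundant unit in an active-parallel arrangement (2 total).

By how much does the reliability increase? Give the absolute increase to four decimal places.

R_before = 0.609
R_after = 1 − (1 − 0.609)^2 = 0.8471
ΔR = 0.8471 − 0.609 = 0.2381

0.2381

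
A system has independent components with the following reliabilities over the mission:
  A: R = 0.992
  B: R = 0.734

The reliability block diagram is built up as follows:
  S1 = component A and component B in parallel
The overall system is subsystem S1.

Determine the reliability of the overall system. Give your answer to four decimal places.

Parallel (A and B): 1 − (1 − 0.992000)(1 − 0.734000) = 0.9979

0.9979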